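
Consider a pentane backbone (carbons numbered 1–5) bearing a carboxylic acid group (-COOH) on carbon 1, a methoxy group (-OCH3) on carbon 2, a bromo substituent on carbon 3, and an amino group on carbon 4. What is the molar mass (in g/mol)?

Atom tally by fragment:
  HOOCCH2 → C:2 H:3 O:2
  CH(OCH3) → C:2 H:4 O:1
  CH(Br) → C:1 H:1 Br:1
  CH(NH2) → C:1 H:3 N:1
  CH3 → C:1 H:3
Element totals:
  C: 7
  H: 14
  Br: 1
  N: 1
  O: 3
Molecular formula: C7H14BrNO3.
  M = 7(12.011) + 14(1.008) + 79.904 + 14.007 + 3(15.999)
    = 84.077 + 14.112 + 79.904 + 14.007 + 47.997 = 240.097

240.10 g/mol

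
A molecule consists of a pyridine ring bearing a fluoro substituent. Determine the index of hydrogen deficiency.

4

Atom tally by fragment:
  pyridine ring core → C:5 H:5 N:1
  (− 1 ring H displaced by substituents)
  + F → F:1
Element totals:
  C: 5
  H: 4
  F: 1
  N: 1
Molecular formula: C5H4FN.
DoU = (2C + 2 + N − H − X) / 2 = (2·5 + 2 + 1 − 4 − 1) / 2 = 4.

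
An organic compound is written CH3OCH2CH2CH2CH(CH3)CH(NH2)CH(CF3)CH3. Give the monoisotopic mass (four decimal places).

Atom tally by fragment:
  CH3OCH2 → C:2 H:5 O:1
  CH2 → C:1 H:2
  CH2 → C:1 H:2
  CH(CH3) → C:2 H:4
  CH(NH2) → C:1 H:3 N:1
  CH(CF3) → C:2 H:1 F:3
  CH3 → C:1 H:3
Element totals:
  C: 10
  H: 20
  F: 3
  N: 1
  O: 1
Molecular formula: C10H20F3NO.
  M = 10(12.0) + 20(1.007825) + 3(18.998403) + 14.003074 + 15.994915
    = 120.000000 + 20.156500 + 56.995209 + 14.003074 + 15.994915 = 227.149698

227.1497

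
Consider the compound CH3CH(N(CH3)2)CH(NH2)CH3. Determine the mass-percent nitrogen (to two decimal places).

Atom tally by fragment:
  CH3 → C:1 H:3
  CH(N(CH3)2) → C:3 H:7 N:1
  CH(NH2) → C:1 H:3 N:1
  CH3 → C:1 H:3
Element totals:
  C: 6
  H: 16
  N: 2
Molecular formula: C6H16N2.
Molar mass = 116.208 g/mol.
Mass from N: 2 × 14.007 = 28.014 g/mol.
%N = 28.014 / 116.208 × 100 = 24.11%.

24.11%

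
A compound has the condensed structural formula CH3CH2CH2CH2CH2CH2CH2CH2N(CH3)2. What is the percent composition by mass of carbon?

76.36%

Atom tally by fragment:
  CH3 → C:1 H:3
  CH2 → C:1 H:2
  CH2 → C:1 H:2
  CH2 → C:1 H:2
  CH2 → C:1 H:2
  CH2 → C:1 H:2
  CH2 → C:1 H:2
  CH2N(CH3)2 → C:3 H:8 N:1
Element totals:
  C: 10
  H: 23
  N: 1
Molecular formula: C10H23N.
Molar mass = 157.301 g/mol.
Mass from C: 10 × 12.011 = 120.110 g/mol.
%C = 120.110 / 157.301 × 100 = 76.36%.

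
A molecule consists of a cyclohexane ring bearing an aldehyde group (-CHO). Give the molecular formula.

Atom tally by fragment:
  cyclohexane ring core → C:6 H:12
  (− 1 ring H displaced by substituents)
  + CHO → C:1 H:1 O:1
Element totals:
  C: 7
  H: 12
  O: 1

C7H12O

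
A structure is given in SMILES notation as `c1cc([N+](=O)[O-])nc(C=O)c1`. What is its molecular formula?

Atom tally by fragment:
  pyridine ring core → C:5 H:5 N:1
  (− 2 ring H displaced by substituents)
  + NO2 → N:1 O:2
  + CHO → C:1 H:1 O:1
Element totals:
  C: 6
  H: 4
  N: 2
  O: 3

C6H4N2O3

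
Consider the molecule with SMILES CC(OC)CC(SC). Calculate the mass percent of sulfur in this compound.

23.88%

Atom tally by fragment:
  CH3 → C:1 H:3
  CH(OCH3) → C:2 H:4 O:1
  CH2 → C:1 H:2
  CH2SCH3 → C:2 H:5 S:1
Element totals:
  C: 6
  H: 14
  O: 1
  S: 1
Molecular formula: C6H14OS.
Molar mass = 134.237 g/mol.
Mass from S: 1 × 32.06 = 32.060 g/mol.
%S = 32.060 / 134.237 × 100 = 23.88%.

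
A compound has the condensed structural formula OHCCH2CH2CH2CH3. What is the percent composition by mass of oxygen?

Element totals:
  C: 5
  H: 10
  O: 1
Molecular formula: C5H10O.
Molar mass = 86.134 g/mol.
Mass from O: 1 × 15.999 = 15.999 g/mol.
%O = 15.999 / 86.134 × 100 = 18.57%.

18.57%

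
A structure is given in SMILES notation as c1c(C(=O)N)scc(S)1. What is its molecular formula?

C5H5NOS2

Atom tally by fragment:
  thiophene ring core → C:4 H:4 S:1
  (− 2 ring H displaced by substituents)
  + CONH2 → C:1 H:2 O:1 N:1
  + SH → S:1 H:1
Element totals:
  C: 5
  H: 5
  N: 1
  O: 1
  S: 2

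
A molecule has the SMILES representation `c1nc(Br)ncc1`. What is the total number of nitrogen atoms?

2

Atom tally by fragment:
  pyrimidine ring core → C:4 H:4 N:2
  (− 1 ring H displaced by substituents)
  + Br → Br:1
Element totals:
  C: 4
  H: 3
  Br: 1
  N: 2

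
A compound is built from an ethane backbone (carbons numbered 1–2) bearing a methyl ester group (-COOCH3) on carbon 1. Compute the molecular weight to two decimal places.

Atom tally by fragment:
  CH3OOCCH2 → C:3 H:5 O:2
  CH3 → C:1 H:3
Element totals:
  C: 4
  H: 8
  O: 2
Molecular formula: C4H8O2.
  M = 4(12.011) + 8(1.008) + 2(15.999)
    = 48.044 + 8.064 + 31.998 = 88.106

88.11 g/mol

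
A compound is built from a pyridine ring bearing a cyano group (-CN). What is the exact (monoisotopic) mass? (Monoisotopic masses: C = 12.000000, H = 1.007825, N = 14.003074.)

Atom tally by fragment:
  pyridine ring core → C:5 H:5 N:1
  (− 1 ring H displaced by substituents)
  + CN → C:1 N:1
Element totals:
  C: 6
  H: 4
  N: 2
Molecular formula: C6H4N2.
  M = 6(12.0) + 4(1.007825) + 2(14.003074)
    = 72.000000 + 4.031300 + 28.006148 = 104.037448

104.0374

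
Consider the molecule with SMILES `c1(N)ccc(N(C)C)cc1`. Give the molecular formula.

C8H12N2

Atom tally by fragment:
  benzene ring core → C:6 H:6
  (− 2 ring H displaced by substituents)
  + NH2 → N:1 H:2
  + N(CH3)2 → N:1 C:2 H:6
Element totals:
  C: 8
  H: 12
  N: 2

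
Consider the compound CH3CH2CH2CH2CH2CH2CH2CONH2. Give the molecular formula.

Atom tally by fragment:
  CH3 → C:1 H:3
  CH2 → C:1 H:2
  CH2 → C:1 H:2
  CH2 → C:1 H:2
  CH2 → C:1 H:2
  CH2 → C:1 H:2
  CH2CONH2 → C:2 H:4 O:1 N:1
Element totals:
  C: 8
  H: 17
  N: 1
  O: 1

C8H17NO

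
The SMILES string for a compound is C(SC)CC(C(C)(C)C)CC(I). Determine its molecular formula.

Atom tally by fragment:
  CH3SCH2 → C:2 H:5 S:1
  CH2 → C:1 H:2
  CH(C(CH3)3) → C:5 H:10
  CH2 → C:1 H:2
  CH2I → C:1 H:2 I:1
Element totals:
  C: 10
  H: 21
  I: 1
  S: 1

C10H21IS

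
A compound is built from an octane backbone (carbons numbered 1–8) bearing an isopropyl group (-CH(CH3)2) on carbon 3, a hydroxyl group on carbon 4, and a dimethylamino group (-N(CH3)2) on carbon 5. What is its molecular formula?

C13H29NO

Atom tally by fragment:
  CH3 → C:1 H:3
  CH2 → C:1 H:2
  CH(CH(CH3)2) → C:4 H:8
  CH(OH) → C:1 H:2 O:1
  CH(N(CH3)2) → C:3 H:7 N:1
  CH2 → C:1 H:2
  CH2 → C:1 H:2
  CH3 → C:1 H:3
Element totals:
  C: 13
  H: 29
  N: 1
  O: 1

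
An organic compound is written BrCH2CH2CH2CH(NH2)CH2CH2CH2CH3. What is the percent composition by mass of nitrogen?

6.73%

Atom tally by fragment:
  BrCH2 → C:1 H:2 Br:1
  CH2 → C:1 H:2
  CH2 → C:1 H:2
  CH(NH2) → C:1 H:3 N:1
  CH2 → C:1 H:2
  CH2 → C:1 H:2
  CH2 → C:1 H:2
  CH3 → C:1 H:3
Element totals:
  C: 8
  H: 18
  Br: 1
  N: 1
Molecular formula: C8H18BrN.
Molar mass = 208.143 g/mol.
Mass from N: 1 × 14.007 = 14.007 g/mol.
%N = 14.007 / 208.143 × 100 = 6.73%.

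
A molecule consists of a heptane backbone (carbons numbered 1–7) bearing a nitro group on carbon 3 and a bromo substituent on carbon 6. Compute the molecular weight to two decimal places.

Atom tally by fragment:
  CH3 → C:1 H:3
  CH2 → C:1 H:2
  CH(NO2) → C:1 H:1 N:1 O:2
  CH2 → C:1 H:2
  CH2 → C:1 H:2
  CH(Br) → C:1 H:1 Br:1
  CH3 → C:1 H:3
Element totals:
  C: 7
  H: 14
  Br: 1
  N: 1
  O: 2
Molecular formula: C7H14BrNO2.
  M = 7(12.011) + 14(1.008) + 79.904 + 14.007 + 2(15.999)
    = 84.077 + 14.112 + 79.904 + 14.007 + 31.998 = 224.098

224.10 g/mol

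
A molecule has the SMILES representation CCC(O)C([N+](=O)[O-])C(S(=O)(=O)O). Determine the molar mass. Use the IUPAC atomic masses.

213.20 g/mol

Atom tally by fragment:
  CH3 → C:1 H:3
  CH2 → C:1 H:2
  CH(OH) → C:1 H:2 O:1
  CH(NO2) → C:1 H:1 N:1 O:2
  CH2SO3H → C:1 H:3 S:1 O:3
Element totals:
  C: 5
  H: 11
  N: 1
  O: 6
  S: 1
Molecular formula: C5H11NO6S.
  M = 5(12.011) + 11(1.008) + 14.007 + 6(15.999) + 32.06
    = 60.055 + 11.088 + 14.007 + 95.994 + 32.060 = 213.204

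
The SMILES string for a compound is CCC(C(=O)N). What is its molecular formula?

Atom tally by fragment:
  CH3 → C:1 H:3
  CH2 → C:1 H:2
  CH2CONH2 → C:2 H:4 O:1 N:1
Element totals:
  C: 4
  H: 9
  N: 1
  O: 1

C4H9NO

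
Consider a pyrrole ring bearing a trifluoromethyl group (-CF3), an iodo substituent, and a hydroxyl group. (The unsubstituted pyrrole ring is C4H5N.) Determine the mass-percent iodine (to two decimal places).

Atom tally by fragment:
  pyrrole ring core → C:4 H:5 N:1
  (− 3 ring H displaced by substituents)
  + CF3 → C:1 F:3
  + I → I:1
  + OH → O:1 H:1
Element totals:
  C: 5
  H: 3
  F: 3
  I: 1
  N: 1
  O: 1
Molecular formula: C5H3F3INO.
Molar mass = 276.983 g/mol.
Mass from I: 1 × 126.904 = 126.904 g/mol.
%I = 126.904 / 276.983 × 100 = 45.82%.

45.82%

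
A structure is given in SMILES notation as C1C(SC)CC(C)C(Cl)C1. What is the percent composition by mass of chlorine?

Atom tally by fragment:
  cyclohexane ring core → C:6 H:12
  (− 3 ring H displaced by substituents)
  + SCH3 → C:1 H:3 S:1
  + CH3 → C:1 H:3
  + Cl → Cl:1
Element totals:
  C: 8
  H: 15
  Cl: 1
  S: 1
Molecular formula: C8H15ClS.
Molar mass = 178.718 g/mol.
Mass from Cl: 1 × 35.45 = 35.450 g/mol.
%Cl = 35.450 / 178.718 × 100 = 19.84%.

19.84%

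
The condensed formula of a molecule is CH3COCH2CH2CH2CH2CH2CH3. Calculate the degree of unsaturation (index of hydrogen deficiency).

Atom tally by fragment:
  CH3COCH2 → C:3 H:5 O:1
  CH2 → C:1 H:2
  CH2 → C:1 H:2
  CH2 → C:1 H:2
  CH2 → C:1 H:2
  CH3 → C:1 H:3
Element totals:
  C: 8
  H: 16
  O: 1
Molecular formula: C8H16O.
DoU = (2C + 2 + N − H − X) / 2 = (2·8 + 2 + 0 − 16 − 0) / 2 = 1.

1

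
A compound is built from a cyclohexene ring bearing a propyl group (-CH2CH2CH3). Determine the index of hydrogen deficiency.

2

Atom tally by fragment:
  cyclohexene ring core → C:6 H:10
  (− 1 ring H displaced by substituents)
  + CH2CH2CH3 → C:3 H:7
Element totals:
  C: 9
  H: 16
Molecular formula: C9H16.
DoU = (2C + 2 + N − H − X) / 2 = (2·9 + 2 + 0 − 16 − 0) / 2 = 2.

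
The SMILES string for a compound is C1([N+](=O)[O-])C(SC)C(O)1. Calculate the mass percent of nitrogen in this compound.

Atom tally by fragment:
  cyclopropane ring core → C:3 H:6
  (− 3 ring H displaced by substituents)
  + NO2 → N:1 O:2
  + SCH3 → C:1 H:3 S:1
  + OH → O:1 H:1
Element totals:
  C: 4
  H: 7
  N: 1
  O: 3
  S: 1
Molecular formula: C4H7NO3S.
Molar mass = 149.164 g/mol.
Mass from N: 1 × 14.007 = 14.007 g/mol.
%N = 14.007 / 149.164 × 100 = 9.39%.

9.39%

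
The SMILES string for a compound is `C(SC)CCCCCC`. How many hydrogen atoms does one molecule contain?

Atom tally by fragment:
  CH3SCH2 → C:2 H:5 S:1
  CH2 → C:1 H:2
  CH2 → C:1 H:2
  CH2 → C:1 H:2
  CH2 → C:1 H:2
  CH2 → C:1 H:2
  CH3 → C:1 H:3
Element totals:
  C: 8
  H: 18
  S: 1

18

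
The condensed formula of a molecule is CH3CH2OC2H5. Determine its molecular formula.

C4H10O

Atom tally by fragment:
  CH3 → C:1 H:3
  CH2OC2H5 → C:3 H:7 O:1
Element totals:
  C: 4
  H: 10
  O: 1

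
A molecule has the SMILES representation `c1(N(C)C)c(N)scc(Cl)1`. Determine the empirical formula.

C6H9ClN2S

Atom tally by fragment:
  thiophene ring core → C:4 H:4 S:1
  (− 3 ring H displaced by substituents)
  + N(CH3)2 → N:1 C:2 H:6
  + NH2 → N:1 H:2
  + Cl → Cl:1
Element totals:
  C: 6
  H: 9
  Cl: 1
  N: 2
  S: 1
Molecular formula: C6H9ClN2S.
gcd of subscripts (6, 1, 9, 2, 1) = 1, so the empirical formula equals the molecular formula.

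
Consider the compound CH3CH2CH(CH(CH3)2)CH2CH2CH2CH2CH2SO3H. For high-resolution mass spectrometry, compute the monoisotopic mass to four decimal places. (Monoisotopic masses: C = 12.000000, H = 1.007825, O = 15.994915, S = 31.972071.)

236.1446

Atom tally by fragment:
  CH3 → C:1 H:3
  CH2 → C:1 H:2
  CH(CH(CH3)2) → C:4 H:8
  CH2 → C:1 H:2
  CH2 → C:1 H:2
  CH2 → C:1 H:2
  CH2 → C:1 H:2
  CH2SO3H → C:1 H:3 S:1 O:3
Element totals:
  C: 11
  H: 24
  O: 3
  S: 1
Molecular formula: C11H24O3S.
  M = 11(12.0) + 24(1.007825) + 3(15.994915) + 31.972071
    = 132.000000 + 24.187800 + 47.984745 + 31.972071 = 236.144616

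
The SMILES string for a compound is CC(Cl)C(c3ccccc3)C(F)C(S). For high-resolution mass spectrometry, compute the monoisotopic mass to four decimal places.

Atom tally by fragment:
  CH3 → C:1 H:3
  CH(Cl) → C:1 H:1 Cl:1
  CH(C6H5) → C:7 H:6
  CH(F) → C:1 H:1 F:1
  CH2SH → C:1 H:3 S:1
Element totals:
  C: 11
  H: 14
  Cl: 1
  F: 1
  S: 1
Molecular formula: C11H14ClFS.
  M = 11(12.0) + 14(1.007825) + 34.968853 + 18.998403 + 31.972071
    = 132.000000 + 14.109550 + 34.968853 + 18.998403 + 31.972071 = 232.048877

232.0489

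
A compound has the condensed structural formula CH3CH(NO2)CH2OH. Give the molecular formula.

C3H7NO3

Atom tally by fragment:
  CH3 → C:1 H:3
  CH(NO2) → C:1 H:1 N:1 O:2
  CH2OH → C:1 H:3 O:1
Element totals:
  C: 3
  H: 7
  N: 1
  O: 3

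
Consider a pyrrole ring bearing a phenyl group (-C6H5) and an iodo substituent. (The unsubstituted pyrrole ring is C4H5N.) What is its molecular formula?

C10H8IN

Atom tally by fragment:
  pyrrole ring core → C:4 H:5 N:1
  (− 2 ring H displaced by substituents)
  + C6H5 → C:6 H:5
  + I → I:1
Element totals:
  C: 10
  H: 8
  I: 1
  N: 1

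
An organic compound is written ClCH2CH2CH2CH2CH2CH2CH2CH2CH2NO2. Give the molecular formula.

C9H18ClNO2

Atom tally by fragment:
  ClCH2 → C:1 H:2 Cl:1
  CH2 → C:1 H:2
  CH2 → C:1 H:2
  CH2 → C:1 H:2
  CH2 → C:1 H:2
  CH2 → C:1 H:2
  CH2 → C:1 H:2
  CH2 → C:1 H:2
  CH2NO2 → C:1 H:2 N:1 O:2
Element totals:
  C: 9
  H: 18
  Cl: 1
  N: 1
  O: 2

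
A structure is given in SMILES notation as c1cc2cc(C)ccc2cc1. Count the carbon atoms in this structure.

Atom tally by fragment:
  naphthalene ring system core → C:10 H:8
  (− 1 ring H displaced by substituents)
  + CH3 → C:1 H:3
Element totals:
  C: 11
  H: 10

11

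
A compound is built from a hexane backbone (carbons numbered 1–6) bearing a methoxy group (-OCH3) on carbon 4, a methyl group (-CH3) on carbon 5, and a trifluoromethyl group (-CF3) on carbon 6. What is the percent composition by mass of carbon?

54.53%

Atom tally by fragment:
  CH3 → C:1 H:3
  CH2 → C:1 H:2
  CH2 → C:1 H:2
  CH(OCH3) → C:2 H:4 O:1
  CH(CH3) → C:2 H:4
  CH2CF3 → C:2 H:2 F:3
Element totals:
  C: 9
  H: 17
  F: 3
  O: 1
Molecular formula: C9H17F3O.
Molar mass = 198.228 g/mol.
Mass from C: 9 × 12.011 = 108.099 g/mol.
%C = 108.099 / 198.228 × 100 = 54.53%.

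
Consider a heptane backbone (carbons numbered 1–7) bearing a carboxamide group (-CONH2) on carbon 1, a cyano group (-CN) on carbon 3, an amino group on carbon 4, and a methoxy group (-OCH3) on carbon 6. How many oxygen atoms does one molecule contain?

2

Atom tally by fragment:
  H2NOCCH2 → C:2 H:4 O:1 N:1
  CH2 → C:1 H:2
  CH(CN) → C:2 H:1 N:1
  CH(NH2) → C:1 H:3 N:1
  CH2 → C:1 H:2
  CH(OCH3) → C:2 H:4 O:1
  CH3 → C:1 H:3
Element totals:
  C: 10
  H: 19
  N: 3
  O: 2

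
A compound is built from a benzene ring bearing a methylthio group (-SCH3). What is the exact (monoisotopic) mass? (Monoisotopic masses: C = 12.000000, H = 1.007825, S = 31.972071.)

124.0347

Atom tally by fragment:
  benzene ring core → C:6 H:6
  (− 1 ring H displaced by substituents)
  + SCH3 → C:1 H:3 S:1
Element totals:
  C: 7
  H: 8
  S: 1
Molecular formula: C7H8S.
  M = 7(12.0) + 8(1.007825) + 31.972071
    = 84.000000 + 8.062600 + 31.972071 = 124.034671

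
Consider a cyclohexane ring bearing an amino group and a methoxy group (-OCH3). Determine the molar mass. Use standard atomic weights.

129.20 g/mol

Atom tally by fragment:
  cyclohexane ring core → C:6 H:12
  (− 2 ring H displaced by substituents)
  + NH2 → N:1 H:2
  + OCH3 → C:1 H:3 O:1
Element totals:
  C: 7
  H: 15
  N: 1
  O: 1
Molecular formula: C7H15NO.
  M = 7(12.011) + 15(1.008) + 14.007 + 15.999
    = 84.077 + 15.120 + 14.007 + 15.999 = 129.203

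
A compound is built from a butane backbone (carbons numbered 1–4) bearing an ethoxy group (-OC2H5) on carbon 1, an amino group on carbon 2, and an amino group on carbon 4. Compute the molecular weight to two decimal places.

132.21 g/mol

Atom tally by fragment:
  C2H5OCH2 → C:3 H:7 O:1
  CH(NH2) → C:1 H:3 N:1
  CH2 → C:1 H:2
  CH2NH2 → C:1 H:4 N:1
Element totals:
  C: 6
  H: 16
  N: 2
  O: 1
Molecular formula: C6H16N2O.
  M = 6(12.011) + 16(1.008) + 2(14.007) + 15.999
    = 72.066 + 16.128 + 28.014 + 15.999 = 132.207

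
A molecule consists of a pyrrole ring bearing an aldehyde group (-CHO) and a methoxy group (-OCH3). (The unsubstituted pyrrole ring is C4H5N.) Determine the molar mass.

Atom tally by fragment:
  pyrrole ring core → C:4 H:5 N:1
  (− 2 ring H displaced by substituents)
  + CHO → C:1 H:1 O:1
  + OCH3 → C:1 H:3 O:1
Element totals:
  C: 6
  H: 7
  N: 1
  O: 2
Molecular formula: C6H7NO2.
  M = 6(12.011) + 7(1.008) + 14.007 + 2(15.999)
    = 72.066 + 7.056 + 14.007 + 31.998 = 125.127

125.13 g/mol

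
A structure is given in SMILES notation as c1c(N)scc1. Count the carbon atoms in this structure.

4

Atom tally by fragment:
  thiophene ring core → C:4 H:4 S:1
  (− 1 ring H displaced by substituents)
  + NH2 → N:1 H:2
Element totals:
  C: 4
  H: 5
  N: 1
  S: 1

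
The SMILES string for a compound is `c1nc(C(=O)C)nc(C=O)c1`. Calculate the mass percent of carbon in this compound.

56.00%

Atom tally by fragment:
  pyrimidine ring core → C:4 H:4 N:2
  (− 2 ring H displaced by substituents)
  + COCH3 → C:2 H:3 O:1
  + CHO → C:1 H:1 O:1
Element totals:
  C: 7
  H: 6
  N: 2
  O: 2
Molecular formula: C7H6N2O2.
Molar mass = 150.137 g/mol.
Mass from C: 7 × 12.011 = 84.077 g/mol.
%C = 84.077 / 150.137 × 100 = 56.00%.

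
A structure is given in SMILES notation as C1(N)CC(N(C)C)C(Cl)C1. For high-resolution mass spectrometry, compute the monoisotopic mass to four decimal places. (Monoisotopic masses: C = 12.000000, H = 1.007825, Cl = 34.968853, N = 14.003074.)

162.0924

Atom tally by fragment:
  cyclopentane ring core → C:5 H:10
  (− 3 ring H displaced by substituents)
  + NH2 → N:1 H:2
  + N(CH3)2 → N:1 C:2 H:6
  + Cl → Cl:1
Element totals:
  C: 7
  H: 15
  Cl: 1
  N: 2
Molecular formula: C7H15ClN2.
  M = 7(12.0) + 15(1.007825) + 34.968853 + 2(14.003074)
    = 84.000000 + 15.117375 + 34.968853 + 28.006148 = 162.092376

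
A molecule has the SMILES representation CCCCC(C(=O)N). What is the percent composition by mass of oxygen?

13.89%

Atom tally by fragment:
  CH3 → C:1 H:3
  CH2 → C:1 H:2
  CH2 → C:1 H:2
  CH2 → C:1 H:2
  CH2CONH2 → C:2 H:4 O:1 N:1
Element totals:
  C: 6
  H: 13
  N: 1
  O: 1
Molecular formula: C6H13NO.
Molar mass = 115.176 g/mol.
Mass from O: 1 × 15.999 = 15.999 g/mol.
%O = 15.999 / 115.176 × 100 = 13.89%.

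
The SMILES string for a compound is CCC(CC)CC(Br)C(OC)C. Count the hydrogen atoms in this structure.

Atom tally by fragment:
  CH3 → C:1 H:3
  CH2 → C:1 H:2
  CH(C2H5) → C:3 H:6
  CH2 → C:1 H:2
  CH(Br) → C:1 H:1 Br:1
  CH(OCH3) → C:2 H:4 O:1
  CH3 → C:1 H:3
Element totals:
  C: 10
  H: 21
  Br: 1
  O: 1

21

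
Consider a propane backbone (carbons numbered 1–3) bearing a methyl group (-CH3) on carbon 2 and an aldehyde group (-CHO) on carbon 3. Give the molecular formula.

Atom tally by fragment:
  CH3 → C:1 H:3
  CH(CH3) → C:2 H:4
  CH2CHO → C:2 H:3 O:1
Element totals:
  C: 5
  H: 10
  O: 1

C5H10O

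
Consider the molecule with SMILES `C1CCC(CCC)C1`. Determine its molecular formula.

C8H16

Atom tally by fragment:
  cyclopentane ring core → C:5 H:10
  (− 1 ring H displaced by substituents)
  + CH2CH2CH3 → C:3 H:7
Element totals:
  C: 8
  H: 16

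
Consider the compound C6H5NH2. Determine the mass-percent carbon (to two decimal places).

77.38%

Element totals:
  C: 6
  H: 7
  N: 1
Molecular formula: C6H7N.
Molar mass = 93.129 g/mol.
Mass from C: 6 × 12.011 = 72.066 g/mol.
%C = 72.066 / 93.129 × 100 = 77.38%.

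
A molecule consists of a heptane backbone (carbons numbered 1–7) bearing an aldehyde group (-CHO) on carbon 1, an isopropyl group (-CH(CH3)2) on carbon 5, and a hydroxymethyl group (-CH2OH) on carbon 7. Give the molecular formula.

C12H24O2

Atom tally by fragment:
  OHCCH2 → C:2 H:3 O:1
  CH2 → C:1 H:2
  CH2 → C:1 H:2
  CH2 → C:1 H:2
  CH(CH(CH3)2) → C:4 H:8
  CH2 → C:1 H:2
  CH2CH2OH → C:2 H:5 O:1
Element totals:
  C: 12
  H: 24
  O: 2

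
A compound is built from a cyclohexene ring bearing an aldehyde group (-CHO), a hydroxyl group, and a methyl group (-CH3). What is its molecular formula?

Atom tally by fragment:
  cyclohexene ring core → C:6 H:10
  (− 3 ring H displaced by substituents)
  + CHO → C:1 H:1 O:1
  + OH → O:1 H:1
  + CH3 → C:1 H:3
Element totals:
  C: 8
  H: 12
  O: 2

C8H12O2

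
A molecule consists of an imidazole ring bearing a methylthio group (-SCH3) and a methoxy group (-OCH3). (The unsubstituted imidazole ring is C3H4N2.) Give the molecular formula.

C5H8N2OS

Atom tally by fragment:
  imidazole ring core → C:3 H:4 N:2
  (− 2 ring H displaced by substituents)
  + SCH3 → C:1 H:3 S:1
  + OCH3 → C:1 H:3 O:1
Element totals:
  C: 5
  H: 8
  N: 2
  O: 1
  S: 1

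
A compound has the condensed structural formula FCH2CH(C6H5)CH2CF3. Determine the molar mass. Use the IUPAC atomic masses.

206.18 g/mol

Atom tally by fragment:
  FCH2 → C:1 H:2 F:1
  CH(C6H5) → C:7 H:6
  CH2CF3 → C:2 H:2 F:3
Element totals:
  C: 10
  H: 10
  F: 4
Molecular formula: C10H10F4.
  M = 10(12.011) + 10(1.008) + 4(18.998)
    = 120.110 + 10.080 + 75.992 = 206.182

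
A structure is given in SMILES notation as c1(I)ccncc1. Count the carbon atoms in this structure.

Atom tally by fragment:
  pyridine ring core → C:5 H:5 N:1
  (− 1 ring H displaced by substituents)
  + I → I:1
Element totals:
  C: 5
  H: 4
  I: 1
  N: 1

5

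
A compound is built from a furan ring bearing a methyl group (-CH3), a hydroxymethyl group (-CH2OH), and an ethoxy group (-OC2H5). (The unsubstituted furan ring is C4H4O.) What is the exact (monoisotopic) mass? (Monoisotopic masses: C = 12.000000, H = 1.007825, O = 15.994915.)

Atom tally by fragment:
  furan ring core → C:4 H:4 O:1
  (− 3 ring H displaced by substituents)
  + CH3 → C:1 H:3
  + CH2OH → C:1 H:3 O:1
  + OC2H5 → C:2 H:5 O:1
Element totals:
  C: 8
  H: 12
  O: 3
Molecular formula: C8H12O3.
  M = 8(12.0) + 12(1.007825) + 3(15.994915)
    = 96.000000 + 12.093900 + 47.984745 = 156.078645

156.0786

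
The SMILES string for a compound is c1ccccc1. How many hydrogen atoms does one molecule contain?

Atom tally by fragment:
  benzene ring core → C:6 H:6
Element totals:
  C: 6
  H: 6

6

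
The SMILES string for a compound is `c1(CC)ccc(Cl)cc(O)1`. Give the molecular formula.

Atom tally by fragment:
  benzene ring core → C:6 H:6
  (− 3 ring H displaced by substituents)
  + C2H5 → C:2 H:5
  + Cl → Cl:1
  + OH → O:1 H:1
Element totals:
  C: 8
  H: 9
  Cl: 1
  O: 1

C8H9ClO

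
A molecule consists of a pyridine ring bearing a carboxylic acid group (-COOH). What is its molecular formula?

C6H5NO2

Atom tally by fragment:
  pyridine ring core → C:5 H:5 N:1
  (− 1 ring H displaced by substituents)
  + COOH → C:1 H:1 O:2
Element totals:
  C: 6
  H: 5
  N: 1
  O: 2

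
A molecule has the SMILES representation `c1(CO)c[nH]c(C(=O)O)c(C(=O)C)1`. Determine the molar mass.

183.16 g/mol

Atom tally by fragment:
  pyrrole ring core → C:4 H:5 N:1
  (− 3 ring H displaced by substituents)
  + CH2OH → C:1 H:3 O:1
  + COOH → C:1 H:1 O:2
  + COCH3 → C:2 H:3 O:1
Element totals:
  C: 8
  H: 9
  N: 1
  O: 4
Molecular formula: C8H9NO4.
  M = 8(12.011) + 9(1.008) + 14.007 + 4(15.999)
    = 96.088 + 9.072 + 14.007 + 63.996 = 183.163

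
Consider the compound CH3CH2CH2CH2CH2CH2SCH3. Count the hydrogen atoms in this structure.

Atom tally by fragment:
  CH3 → C:1 H:3
  CH2 → C:1 H:2
  CH2 → C:1 H:2
  CH2 → C:1 H:2
  CH2 → C:1 H:2
  CH2SCH3 → C:2 H:5 S:1
Element totals:
  C: 7
  H: 16
  S: 1

16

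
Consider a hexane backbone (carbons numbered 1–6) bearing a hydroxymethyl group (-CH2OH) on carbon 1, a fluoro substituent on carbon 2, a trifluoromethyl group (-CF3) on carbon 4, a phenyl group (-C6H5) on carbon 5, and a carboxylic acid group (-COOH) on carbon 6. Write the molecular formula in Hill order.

Atom tally by fragment:
  HOCH2CH2 → C:2 H:5 O:1
  CH(F) → C:1 H:1 F:1
  CH2 → C:1 H:2
  CH(CF3) → C:2 H:1 F:3
  CH(C6H5) → C:7 H:6
  CH2COOH → C:2 H:3 O:2
Element totals:
  C: 15
  H: 18
  F: 4
  O: 3

C15H18F4O3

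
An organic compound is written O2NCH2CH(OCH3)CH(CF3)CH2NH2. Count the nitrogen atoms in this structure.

Element totals:
  C: 6
  H: 11
  F: 3
  N: 2
  O: 3

2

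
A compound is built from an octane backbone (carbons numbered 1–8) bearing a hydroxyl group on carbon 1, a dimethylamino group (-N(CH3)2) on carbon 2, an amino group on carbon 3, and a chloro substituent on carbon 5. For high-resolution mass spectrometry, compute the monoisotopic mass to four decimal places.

Atom tally by fragment:
  HOCH2 → C:1 H:3 O:1
  CH(N(CH3)2) → C:3 H:7 N:1
  CH(NH2) → C:1 H:3 N:1
  CH2 → C:1 H:2
  CH(Cl) → C:1 H:1 Cl:1
  CH2 → C:1 H:2
  CH2 → C:1 H:2
  CH3 → C:1 H:3
Element totals:
  C: 10
  H: 23
  Cl: 1
  N: 2
  O: 1
Molecular formula: C10H23ClN2O.
  M = 10(12.0) + 23(1.007825) + 34.968853 + 2(14.003074) + 15.994915
    = 120.000000 + 23.179975 + 34.968853 + 28.006148 + 15.994915 = 222.149891

222.1499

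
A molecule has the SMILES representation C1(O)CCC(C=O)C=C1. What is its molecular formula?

C7H10O2

Atom tally by fragment:
  cyclohexene ring core → C:6 H:10
  (− 2 ring H displaced by substituents)
  + OH → O:1 H:1
  + CHO → C:1 H:1 O:1
Element totals:
  C: 7
  H: 10
  O: 2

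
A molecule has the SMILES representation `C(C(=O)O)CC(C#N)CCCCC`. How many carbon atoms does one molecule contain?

10

Atom tally by fragment:
  HOOCCH2 → C:2 H:3 O:2
  CH2 → C:1 H:2
  CH(CN) → C:2 H:1 N:1
  CH2 → C:1 H:2
  CH2 → C:1 H:2
  CH2 → C:1 H:2
  CH2 → C:1 H:2
  CH3 → C:1 H:3
Element totals:
  C: 10
  H: 17
  N: 1
  O: 2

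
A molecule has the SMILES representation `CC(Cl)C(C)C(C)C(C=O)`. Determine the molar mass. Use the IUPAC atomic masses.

Atom tally by fragment:
  CH3 → C:1 H:3
  CH(Cl) → C:1 H:1 Cl:1
  CH(CH3) → C:2 H:4
  CH(CH3) → C:2 H:4
  CH2CHO → C:2 H:3 O:1
Element totals:
  C: 8
  H: 15
  Cl: 1
  O: 1
Molecular formula: C8H15ClO.
  M = 8(12.011) + 15(1.008) + 35.45 + 15.999
    = 96.088 + 15.120 + 35.450 + 15.999 = 162.657

162.66 g/mol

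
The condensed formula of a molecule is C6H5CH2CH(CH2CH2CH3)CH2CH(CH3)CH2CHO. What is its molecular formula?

Atom tally by fragment:
  C6H5CH2 → C:7 H:7
  CH(CH2CH2CH3) → C:4 H:8
  CH2 → C:1 H:2
  CH(CH3) → C:2 H:4
  CH2CHO → C:2 H:3 O:1
Element totals:
  C: 16
  H: 24
  O: 1

C16H24O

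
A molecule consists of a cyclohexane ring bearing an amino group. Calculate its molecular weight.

99.18 g/mol

Atom tally by fragment:
  cyclohexane ring core → C:6 H:12
  (− 1 ring H displaced by substituents)
  + NH2 → N:1 H:2
Element totals:
  C: 6
  H: 13
  N: 1
Molecular formula: C6H13N.
  M = 6(12.011) + 13(1.008) + 14.007
    = 72.066 + 13.104 + 14.007 = 99.177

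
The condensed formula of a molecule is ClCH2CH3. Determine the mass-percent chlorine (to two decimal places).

Element totals:
  C: 2
  H: 5
  Cl: 1
Molecular formula: C2H5Cl.
Molar mass = 64.512 g/mol.
Mass from Cl: 1 × 35.45 = 35.450 g/mol.
%Cl = 35.450 / 64.512 × 100 = 54.95%.

54.95%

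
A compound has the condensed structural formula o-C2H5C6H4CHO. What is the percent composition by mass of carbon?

Atom tally by fragment:
  benzene ring core → C:6 H:6
  (− 2 ring H displaced by substituents)
  + C2H5 → C:2 H:5
  + CHO → C:1 H:1 O:1
Element totals:
  C: 9
  H: 10
  O: 1
Molecular formula: C9H10O.
Molar mass = 134.178 g/mol.
Mass from C: 9 × 12.011 = 108.099 g/mol.
%C = 108.099 / 134.178 × 100 = 80.56%.

80.56%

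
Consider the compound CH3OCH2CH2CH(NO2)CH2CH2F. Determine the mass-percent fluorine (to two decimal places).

11.50%

Atom tally by fragment:
  CH3OCH2 → C:2 H:5 O:1
  CH2 → C:1 H:2
  CH(NO2) → C:1 H:1 N:1 O:2
  CH2 → C:1 H:2
  CH2F → C:1 H:2 F:1
Element totals:
  C: 6
  H: 12
  F: 1
  N: 1
  O: 3
Molecular formula: C6H12FNO3.
Molar mass = 165.164 g/mol.
Mass from F: 1 × 18.998 = 18.998 g/mol.
%F = 18.998 / 165.164 × 100 = 11.50%.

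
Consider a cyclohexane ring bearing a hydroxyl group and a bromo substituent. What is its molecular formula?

Atom tally by fragment:
  cyclohexane ring core → C:6 H:12
  (− 2 ring H displaced by substituents)
  + OH → O:1 H:1
  + Br → Br:1
Element totals:
  C: 6
  H: 11
  Br: 1
  O: 1

C6H11BrO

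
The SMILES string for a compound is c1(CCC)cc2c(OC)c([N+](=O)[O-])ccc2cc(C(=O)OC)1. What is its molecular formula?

C16H17NO5

Atom tally by fragment:
  naphthalene ring system core → C:10 H:8
  (− 4 ring H displaced by substituents)
  + CH2CH2CH3 → C:3 H:7
  + OCH3 → C:1 H:3 O:1
  + NO2 → N:1 O:2
  + COOCH3 → C:2 H:3 O:2
Element totals:
  C: 16
  H: 17
  N: 1
  O: 5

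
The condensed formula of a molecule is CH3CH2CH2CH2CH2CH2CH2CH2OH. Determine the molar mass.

Atom tally by fragment:
  CH3 → C:1 H:3
  CH2 → C:1 H:2
  CH2 → C:1 H:2
  CH2 → C:1 H:2
  CH2 → C:1 H:2
  CH2 → C:1 H:2
  CH2 → C:1 H:2
  CH2OH → C:1 H:3 O:1
Element totals:
  C: 8
  H: 18
  O: 1
Molecular formula: C8H18O.
  M = 8(12.011) + 18(1.008) + 15.999
    = 96.088 + 18.144 + 15.999 = 130.231

130.23 g/mol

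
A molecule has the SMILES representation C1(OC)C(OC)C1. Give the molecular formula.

C5H10O2

Atom tally by fragment:
  cyclopropane ring core → C:3 H:6
  (− 2 ring H displaced by substituents)
  + OCH3 → C:1 H:3 O:1
  + OCH3 → C:1 H:3 O:1
Element totals:
  C: 5
  H: 10
  O: 2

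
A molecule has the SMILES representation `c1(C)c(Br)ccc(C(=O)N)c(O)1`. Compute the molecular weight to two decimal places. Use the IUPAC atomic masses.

230.06 g/mol

Atom tally by fragment:
  benzene ring core → C:6 H:6
  (− 4 ring H displaced by substituents)
  + CH3 → C:1 H:3
  + Br → Br:1
  + CONH2 → C:1 H:2 O:1 N:1
  + OH → O:1 H:1
Element totals:
  C: 8
  H: 8
  Br: 1
  N: 1
  O: 2
Molecular formula: C8H8BrNO2.
  M = 8(12.011) + 8(1.008) + 79.904 + 14.007 + 2(15.999)
    = 96.088 + 8.064 + 79.904 + 14.007 + 31.998 = 230.061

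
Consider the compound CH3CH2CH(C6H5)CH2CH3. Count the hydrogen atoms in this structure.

16

Atom tally by fragment:
  CH3 → C:1 H:3
  CH2 → C:1 H:2
  CH(C6H5) → C:7 H:6
  CH2 → C:1 H:2
  CH3 → C:1 H:3
Element totals:
  C: 11
  H: 16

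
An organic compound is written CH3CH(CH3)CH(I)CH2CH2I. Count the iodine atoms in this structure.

2

Atom tally by fragment:
  CH3 → C:1 H:3
  CH(CH3) → C:2 H:4
  CH(I) → C:1 H:1 I:1
  CH2 → C:1 H:2
  CH2I → C:1 H:2 I:1
Element totals:
  C: 6
  H: 12
  I: 2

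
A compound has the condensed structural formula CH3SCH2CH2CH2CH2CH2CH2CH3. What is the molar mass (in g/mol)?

Atom tally by fragment:
  CH3SCH2 → C:2 H:5 S:1
  CH2 → C:1 H:2
  CH2 → C:1 H:2
  CH2 → C:1 H:2
  CH2 → C:1 H:2
  CH2 → C:1 H:2
  CH3 → C:1 H:3
Element totals:
  C: 8
  H: 18
  S: 1
Molecular formula: C8H18S.
  M = 8(12.011) + 18(1.008) + 32.06
    = 96.088 + 18.144 + 32.060 = 146.292

146.29 g/mol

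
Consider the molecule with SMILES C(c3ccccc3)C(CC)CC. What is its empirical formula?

Atom tally by fragment:
  C6H5CH2 → C:7 H:7
  CH(C2H5) → C:3 H:6
  CH2 → C:1 H:2
  CH3 → C:1 H:3
Element totals:
  C: 12
  H: 18
Molecular formula: C12H18.
gcd of subscripts = 6; dividing each by 6:
  C: 12/6 = 2
  H: 18/6 = 3

C2H3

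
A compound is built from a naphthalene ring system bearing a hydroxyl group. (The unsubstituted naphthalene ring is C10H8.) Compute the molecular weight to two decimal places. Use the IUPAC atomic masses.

144.17 g/mol

Atom tally by fragment:
  naphthalene ring system core → C:10 H:8
  (− 1 ring H displaced by substituents)
  + OH → O:1 H:1
Element totals:
  C: 10
  H: 8
  O: 1
Molecular formula: C10H8O.
  M = 10(12.011) + 8(1.008) + 15.999
    = 120.110 + 8.064 + 15.999 = 144.173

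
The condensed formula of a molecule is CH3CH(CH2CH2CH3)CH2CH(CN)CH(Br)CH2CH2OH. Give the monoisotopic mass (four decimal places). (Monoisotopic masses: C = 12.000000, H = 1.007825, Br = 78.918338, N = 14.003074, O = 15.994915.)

Element totals:
  C: 11
  H: 20
  Br: 1
  N: 1
  O: 1
Molecular formula: C11H20BrNO.
  M = 11(12.0) + 20(1.007825) + 78.918338 + 14.003074 + 15.994915
    = 132.000000 + 20.156500 + 78.918338 + 14.003074 + 15.994915 = 261.072827

261.0728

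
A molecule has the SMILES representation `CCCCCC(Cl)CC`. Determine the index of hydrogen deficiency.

0

Atom tally by fragment:
  CH3 → C:1 H:3
  CH2 → C:1 H:2
  CH2 → C:1 H:2
  CH2 → C:1 H:2
  CH2 → C:1 H:2
  CH(Cl) → C:1 H:1 Cl:1
  CH2 → C:1 H:2
  CH3 → C:1 H:3
Element totals:
  C: 8
  H: 17
  Cl: 1
Molecular formula: C8H17Cl.
DoU = (2C + 2 + N − H − X) / 2 = (2·8 + 2 + 0 − 17 − 1) / 2 = 0.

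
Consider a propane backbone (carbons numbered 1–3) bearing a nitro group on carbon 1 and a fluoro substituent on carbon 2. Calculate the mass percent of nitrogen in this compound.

Atom tally by fragment:
  O2NCH2 → C:1 H:2 N:1 O:2
  CH(F) → C:1 H:1 F:1
  CH3 → C:1 H:3
Element totals:
  C: 3
  H: 6
  F: 1
  N: 1
  O: 2
Molecular formula: C3H6FNO2.
Molar mass = 107.084 g/mol.
Mass from N: 1 × 14.007 = 14.007 g/mol.
%N = 14.007 / 107.084 × 100 = 13.08%.

13.08%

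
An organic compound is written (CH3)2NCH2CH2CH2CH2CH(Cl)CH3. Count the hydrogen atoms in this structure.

18

Element totals:
  C: 8
  H: 18
  Cl: 1
  N: 1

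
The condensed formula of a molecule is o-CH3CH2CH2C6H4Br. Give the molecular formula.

C9H11Br

Element totals:
  C: 9
  H: 11
  Br: 1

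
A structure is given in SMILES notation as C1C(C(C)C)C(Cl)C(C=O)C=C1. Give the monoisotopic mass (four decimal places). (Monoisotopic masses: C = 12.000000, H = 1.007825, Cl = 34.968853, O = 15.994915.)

Atom tally by fragment:
  cyclohexene ring core → C:6 H:10
  (− 3 ring H displaced by substituents)
  + CH(CH3)2 → C:3 H:7
  + Cl → Cl:1
  + CHO → C:1 H:1 O:1
Element totals:
  C: 10
  H: 15
  Cl: 1
  O: 1
Molecular formula: C10H15ClO.
  M = 10(12.0) + 15(1.007825) + 34.968853 + 15.994915
    = 120.000000 + 15.117375 + 34.968853 + 15.994915 = 186.081143

186.0811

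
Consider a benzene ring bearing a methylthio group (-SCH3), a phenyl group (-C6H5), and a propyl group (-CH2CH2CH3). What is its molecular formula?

C16H18S

Atom tally by fragment:
  benzene ring core → C:6 H:6
  (− 3 ring H displaced by substituents)
  + SCH3 → C:1 H:3 S:1
  + C6H5 → C:6 H:5
  + CH2CH2CH3 → C:3 H:7
Element totals:
  C: 16
  H: 18
  S: 1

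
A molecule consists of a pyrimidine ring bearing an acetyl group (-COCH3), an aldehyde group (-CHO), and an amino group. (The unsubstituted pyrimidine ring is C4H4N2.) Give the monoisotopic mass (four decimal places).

Atom tally by fragment:
  pyrimidine ring core → C:4 H:4 N:2
  (− 3 ring H displaced by substituents)
  + COCH3 → C:2 H:3 O:1
  + CHO → C:1 H:1 O:1
  + NH2 → N:1 H:2
Element totals:
  C: 7
  H: 7
  N: 3
  O: 2
Molecular formula: C7H7N3O2.
  M = 7(12.0) + 7(1.007825) + 3(14.003074) + 2(15.994915)
    = 84.000000 + 7.054775 + 42.009222 + 31.989830 = 165.053827

165.0538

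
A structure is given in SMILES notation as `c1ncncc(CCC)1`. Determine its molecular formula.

C7H10N2

Atom tally by fragment:
  pyrimidine ring core → C:4 H:4 N:2
  (− 1 ring H displaced by substituents)
  + CH2CH2CH3 → C:3 H:7
Element totals:
  C: 7
  H: 10
  N: 2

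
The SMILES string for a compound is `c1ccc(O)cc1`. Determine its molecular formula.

C6H6O

Atom tally by fragment:
  benzene ring core → C:6 H:6
  (− 1 ring H displaced by substituents)
  + OH → O:1 H:1
Element totals:
  C: 6
  H: 6
  O: 1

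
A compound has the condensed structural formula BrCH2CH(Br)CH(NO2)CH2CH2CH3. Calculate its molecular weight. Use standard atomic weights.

Atom tally by fragment:
  BrCH2 → C:1 H:2 Br:1
  CH(Br) → C:1 H:1 Br:1
  CH(NO2) → C:1 H:1 N:1 O:2
  CH2 → C:1 H:2
  CH2 → C:1 H:2
  CH3 → C:1 H:3
Element totals:
  C: 6
  H: 11
  Br: 2
  N: 1
  O: 2
Molecular formula: C6H11Br2NO2.
  M = 6(12.011) + 11(1.008) + 2(79.904) + 14.007 + 2(15.999)
    = 72.066 + 11.088 + 159.808 + 14.007 + 31.998 = 288.967

288.97 g/mol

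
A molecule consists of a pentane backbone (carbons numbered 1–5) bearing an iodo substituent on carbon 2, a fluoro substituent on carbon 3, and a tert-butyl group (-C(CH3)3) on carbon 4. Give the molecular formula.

Atom tally by fragment:
  CH3 → C:1 H:3
  CH(I) → C:1 H:1 I:1
  CH(F) → C:1 H:1 F:1
  CH(C(CH3)3) → C:5 H:10
  CH3 → C:1 H:3
Element totals:
  C: 9
  H: 18
  F: 1
  I: 1

C9H18FI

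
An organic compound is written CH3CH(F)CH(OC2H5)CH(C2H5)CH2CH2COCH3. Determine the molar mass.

Atom tally by fragment:
  CH3 → C:1 H:3
  CH(F) → C:1 H:1 F:1
  CH(OC2H5) → C:3 H:6 O:1
  CH(C2H5) → C:3 H:6
  CH2 → C:1 H:2
  CH2COCH3 → C:3 H:5 O:1
Element totals:
  C: 12
  H: 23
  F: 1
  O: 2
Molecular formula: C12H23FO2.
  M = 12(12.011) + 23(1.008) + 18.998 + 2(15.999)
    = 144.132 + 23.184 + 18.998 + 31.998 = 218.312

218.31 g/mol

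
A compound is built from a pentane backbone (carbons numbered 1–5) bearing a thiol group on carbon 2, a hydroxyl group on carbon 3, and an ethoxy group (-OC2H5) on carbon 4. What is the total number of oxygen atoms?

2

Atom tally by fragment:
  CH3 → C:1 H:3
  CH(SH) → C:1 H:2 S:1
  CH(OH) → C:1 H:2 O:1
  CH(OC2H5) → C:3 H:6 O:1
  CH3 → C:1 H:3
Element totals:
  C: 7
  H: 16
  O: 2
  S: 1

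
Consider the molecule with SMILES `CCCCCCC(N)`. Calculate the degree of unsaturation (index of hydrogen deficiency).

Atom tally by fragment:
  CH3 → C:1 H:3
  CH2 → C:1 H:2
  CH2 → C:1 H:2
  CH2 → C:1 H:2
  CH2 → C:1 H:2
  CH2 → C:1 H:2
  CH2NH2 → C:1 H:4 N:1
Element totals:
  C: 7
  H: 17
  N: 1
Molecular formula: C7H17N.
DoU = (2C + 2 + N − H − X) / 2 = (2·7 + 2 + 1 − 17 − 0) / 2 = 0.

0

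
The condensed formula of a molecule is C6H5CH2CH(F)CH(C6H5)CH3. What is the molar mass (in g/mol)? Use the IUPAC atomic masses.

Element totals:
  C: 16
  H: 17
  F: 1
Molecular formula: C16H17F.
  M = 16(12.011) + 17(1.008) + 18.998
    = 192.176 + 17.136 + 18.998 = 228.310

228.31 g/mol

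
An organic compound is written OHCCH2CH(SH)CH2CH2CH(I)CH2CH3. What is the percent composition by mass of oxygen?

Element totals:
  C: 8
  H: 15
  I: 1
  O: 1
  S: 1
Molecular formula: C8H15IOS.
Molar mass = 286.171 g/mol.
Mass from O: 1 × 15.999 = 15.999 g/mol.
%O = 15.999 / 286.171 × 100 = 5.59%.

5.59%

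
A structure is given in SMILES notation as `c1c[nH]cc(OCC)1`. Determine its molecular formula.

C6H9NO

Atom tally by fragment:
  pyrrole ring core → C:4 H:5 N:1
  (− 1 ring H displaced by substituents)
  + OC2H5 → C:2 H:5 O:1
Element totals:
  C: 6
  H: 9
  N: 1
  O: 1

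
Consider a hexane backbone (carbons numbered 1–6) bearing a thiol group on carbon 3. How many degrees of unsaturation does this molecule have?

Atom tally by fragment:
  CH3 → C:1 H:3
  CH2 → C:1 H:2
  CH(SH) → C:1 H:2 S:1
  CH2 → C:1 H:2
  CH2 → C:1 H:2
  CH3 → C:1 H:3
Element totals:
  C: 6
  H: 14
  S: 1
Molecular formula: C6H14S.
DoU = (2C + 2 + N − H − X) / 2 = (2·6 + 2 + 0 − 14 − 0) / 2 = 0.

0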